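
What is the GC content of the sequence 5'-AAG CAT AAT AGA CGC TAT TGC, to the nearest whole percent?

Base counts: A=8, C=4, G=4, T=5
G+C = 4 + 4 = 8 out of 21 bases
%GC = 8/21 × 100 = 38.1% ≈ 38%

38%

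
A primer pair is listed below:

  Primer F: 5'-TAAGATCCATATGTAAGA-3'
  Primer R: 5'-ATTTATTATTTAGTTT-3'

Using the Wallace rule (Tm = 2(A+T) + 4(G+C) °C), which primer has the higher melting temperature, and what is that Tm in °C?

Primer F: A+T=13, G+C=5 → Tm = 2(13)+4(5) = 46°C
Primer R: A+T=15, G+C=1 → Tm = 2(15)+4(1) = 34°C
46°C vs 34°C → primer F is higher.

Primer F, 46°C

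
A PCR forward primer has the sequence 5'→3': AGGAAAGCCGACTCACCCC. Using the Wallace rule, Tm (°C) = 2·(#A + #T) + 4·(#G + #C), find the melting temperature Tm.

A=6, G=4, T=1, C=8
So N_AT = 7 and N_GC = 12.
Tm = 2(7) + 4(12) = 14 + 48 = 62°C

62°C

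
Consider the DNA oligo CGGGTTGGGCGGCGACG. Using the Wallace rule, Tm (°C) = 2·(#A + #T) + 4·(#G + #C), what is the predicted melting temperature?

62°C

Base counts: A=1, G=10, C=4, T=2
A+T = 3, G+C = 14
Tm = 2×3 + 4×14 = 62°C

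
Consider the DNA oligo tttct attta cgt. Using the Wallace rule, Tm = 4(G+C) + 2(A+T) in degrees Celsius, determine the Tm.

Counting bases: A=2, C=2, G=1, T=8
So N_AT = 10 and N_GC = 3.
Tm = 4·3 + 2·10 = 12 + 20 = 32°C

32°C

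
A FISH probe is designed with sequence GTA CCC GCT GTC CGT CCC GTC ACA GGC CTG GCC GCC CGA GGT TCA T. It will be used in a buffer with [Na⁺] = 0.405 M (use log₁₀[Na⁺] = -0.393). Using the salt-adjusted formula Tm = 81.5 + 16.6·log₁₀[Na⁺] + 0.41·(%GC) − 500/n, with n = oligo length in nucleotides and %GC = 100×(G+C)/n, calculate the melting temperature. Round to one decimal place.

Length n = 46. Scanning the sequence gives G=13, A=5, T=9, C=19.
G+C = 32, so %GC = 32/46 × 100 = 69.565%
Salt term: 16.6 × (-0.393) = -6.524
GC term: 0.41 × 69.565 = 28.522; length term: −500/46 = −10.87
Tm = 81.5 + (-6.524) + 28.522 − 10.87 = 92.628 → 92.6°C

92.6°C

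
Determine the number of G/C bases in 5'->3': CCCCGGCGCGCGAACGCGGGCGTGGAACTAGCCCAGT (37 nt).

Scanning the sequence gives G=14, A=6, T=3, C=14.
Total G or C: 14 + 14 = 28

28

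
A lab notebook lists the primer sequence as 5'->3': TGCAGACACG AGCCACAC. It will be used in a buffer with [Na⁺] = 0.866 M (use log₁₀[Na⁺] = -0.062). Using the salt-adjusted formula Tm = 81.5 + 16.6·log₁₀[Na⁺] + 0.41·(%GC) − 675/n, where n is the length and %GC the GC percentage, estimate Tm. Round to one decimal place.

68.0°C

Length n = 18. Base counts: A=6, G=4, C=7, T=1
G+C = 11, so %GC = 11/18 × 100 = 61.111%
Salt term: 16.6 × (-0.062) = -1.029
GC term: 0.41 × 61.111 = 25.056; length term: −675/18 = −37.5
Tm = 81.5 + (-1.029) + 25.056 − 37.5 = 68.027 → 68.0°C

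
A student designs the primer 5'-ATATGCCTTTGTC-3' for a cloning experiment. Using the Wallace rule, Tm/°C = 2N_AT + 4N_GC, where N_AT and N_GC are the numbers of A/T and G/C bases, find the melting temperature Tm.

A=2, C=3, G=2, T=6
AT pairs contribute 8, GC pairs contribute 5.
Tm = 2(8) + 4(5) = 16 + 20 = 36°C

36°C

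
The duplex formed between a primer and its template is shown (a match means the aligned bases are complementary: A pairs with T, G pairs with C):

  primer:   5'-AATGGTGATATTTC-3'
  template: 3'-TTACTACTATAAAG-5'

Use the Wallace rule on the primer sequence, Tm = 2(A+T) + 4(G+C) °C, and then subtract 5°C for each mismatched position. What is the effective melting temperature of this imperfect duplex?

Primer base counts: A=4, T=6, G=3, C=1 → A+T=10, G+C=4
Perfect-match Tm = 2(10) + 4(4) = 20 + 16 = 36°C
Mismatches (positions where the bases are not complementary): 1 (at position 5)
Effective Tm = 36 − 1×5 = 36 − 5 = 31°C

31°C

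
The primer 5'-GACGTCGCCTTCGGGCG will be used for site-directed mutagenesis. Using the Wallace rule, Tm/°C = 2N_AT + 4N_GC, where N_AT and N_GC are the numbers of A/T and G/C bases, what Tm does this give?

C=6, A=1, G=7, T=3
So N_AT = 4 and N_GC = 13.
Tm = 2×4 + 4×13 = 60°C

60°C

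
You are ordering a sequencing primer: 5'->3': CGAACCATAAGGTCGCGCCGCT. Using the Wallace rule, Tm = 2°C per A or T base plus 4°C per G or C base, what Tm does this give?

72°C

C=8, T=3, G=6, A=5
A+T = 8, G+C = 14
Tm = 2×8 + 4×14 = 72°C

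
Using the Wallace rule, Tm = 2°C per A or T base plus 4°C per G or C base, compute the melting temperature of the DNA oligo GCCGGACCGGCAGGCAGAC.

G=8, T=0, A=4, C=7
AT pairs contribute 4, GC pairs contribute 15.
Tm = 2×4 + 4×15 = 68°C

68°C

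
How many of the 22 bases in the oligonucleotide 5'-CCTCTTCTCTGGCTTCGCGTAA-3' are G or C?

12

Scanning the sequence gives A=2, G=4, T=8, C=8.
Total G or C: 4 + 8 = 12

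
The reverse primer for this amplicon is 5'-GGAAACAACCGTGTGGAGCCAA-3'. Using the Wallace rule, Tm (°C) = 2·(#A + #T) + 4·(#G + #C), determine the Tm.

68°C

Base counts: T=2, A=8, G=7, C=5
AT pairs contribute 10, GC pairs contribute 12.
Tm = 4·12 + 2·10 = 48 + 20 = 68°C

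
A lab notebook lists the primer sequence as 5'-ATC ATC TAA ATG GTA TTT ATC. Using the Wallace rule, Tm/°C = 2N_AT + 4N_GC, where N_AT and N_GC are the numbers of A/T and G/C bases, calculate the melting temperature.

52°C

Counting bases: C=3, G=2, A=7, T=9
A+T = 16, G+C = 5
Tm = 2×16 + 4×5 = 52°C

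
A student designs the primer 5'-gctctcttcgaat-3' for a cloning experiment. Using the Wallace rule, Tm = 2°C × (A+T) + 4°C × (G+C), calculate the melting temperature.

38°C

T=5, A=2, G=2, C=4
A+T = 7, G+C = 6
Tm = 4·6 + 2·7 = 24 + 14 = 38°C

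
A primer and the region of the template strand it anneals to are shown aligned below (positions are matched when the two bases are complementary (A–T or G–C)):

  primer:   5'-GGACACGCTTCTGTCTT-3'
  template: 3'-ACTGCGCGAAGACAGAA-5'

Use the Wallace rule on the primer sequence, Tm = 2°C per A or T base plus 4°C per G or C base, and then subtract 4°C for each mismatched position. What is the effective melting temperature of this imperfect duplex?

44°C

Primer base counts: A=2, T=6, G=4, C=5 → A+T=8, G+C=9
Perfect-match Tm = 2(8) + 4(9) = 16 + 36 = 52°C
Mismatches (positions where the bases are not complementary): 2 (at positions 1, 5)
Effective Tm = 52 − 2×4 = 52 − 8 = 44°C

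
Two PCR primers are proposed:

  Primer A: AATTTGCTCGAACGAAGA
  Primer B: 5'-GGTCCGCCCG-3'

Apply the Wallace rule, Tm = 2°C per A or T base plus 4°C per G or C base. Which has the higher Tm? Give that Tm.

Primer A, 50°C

Primer A: A+T=11, G+C=7 → Tm = 2(11)+4(7) = 50°C
Primer B: A+T=1, G+C=9 → Tm = 2(1)+4(9) = 38°C
50°C vs 38°C → primer A is higher.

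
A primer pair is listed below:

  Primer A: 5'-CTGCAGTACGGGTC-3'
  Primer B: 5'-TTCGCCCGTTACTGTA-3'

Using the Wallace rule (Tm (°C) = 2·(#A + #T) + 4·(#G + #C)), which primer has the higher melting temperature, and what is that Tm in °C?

Primer A: A+T=5, G+C=9 → Tm = 2(5)+4(9) = 46°C
Primer B: A+T=8, G+C=8 → Tm = 2(8)+4(8) = 48°C
46°C vs 48°C → primer B is higher.

Primer B, 48°C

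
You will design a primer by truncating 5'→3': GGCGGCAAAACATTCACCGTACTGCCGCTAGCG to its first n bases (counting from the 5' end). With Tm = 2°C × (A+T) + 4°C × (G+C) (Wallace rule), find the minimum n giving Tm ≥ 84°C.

First 26 bases: GGCGGCAAAACATTCACCGTACTGCC → Tm = 82°C (< 84°C)
First 27 bases: GGCGGCAAAACATTCACCGTACTGCCG → Tm = 86°C (≥ 84°C)
Since every base adds ≥2°C, Tm only increases with n, so the threshold is first crossed at n = 27.

n = 27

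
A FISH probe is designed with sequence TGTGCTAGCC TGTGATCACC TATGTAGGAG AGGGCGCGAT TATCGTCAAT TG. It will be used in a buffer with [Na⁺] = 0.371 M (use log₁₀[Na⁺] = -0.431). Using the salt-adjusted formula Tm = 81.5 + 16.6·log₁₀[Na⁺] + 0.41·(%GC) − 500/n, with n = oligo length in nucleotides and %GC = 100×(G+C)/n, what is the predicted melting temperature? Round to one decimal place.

Length n = 52. Counting bases: C=10, T=15, G=16, A=11
G+C = 26, so %GC = 26/52 × 100 = 50%
Salt term: 16.6 × (-0.431) = -7.155
GC term: 0.41 × 50 = 20.5; length term: −500/52 = −9.615
Tm = 81.5 + (-7.155) + 20.5 − 9.615 = 85.23 → 85.2°C

85.2°C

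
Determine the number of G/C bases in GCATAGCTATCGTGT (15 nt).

7

C=3, A=3, T=5, G=4
G+C = 4 + 3 = 7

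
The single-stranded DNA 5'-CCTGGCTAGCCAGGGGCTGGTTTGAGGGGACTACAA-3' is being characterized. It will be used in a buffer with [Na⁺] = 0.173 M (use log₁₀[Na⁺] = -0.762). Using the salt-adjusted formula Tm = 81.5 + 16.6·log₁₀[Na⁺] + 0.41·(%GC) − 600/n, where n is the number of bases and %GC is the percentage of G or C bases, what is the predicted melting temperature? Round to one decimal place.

Length n = 36. Scanning the sequence gives G=14, A=7, C=8, T=7.
G+C = 22, so %GC = 22/36 × 100 = 61.111%
Salt term: 16.6 × (-0.762) = -12.649
GC term: 0.41 × 61.111 = 25.056; length term: −600/36 = −16.667
Tm = 81.5 + (-12.649) + 25.056 − 16.667 = 77.24 → 77.2°C

77.2°C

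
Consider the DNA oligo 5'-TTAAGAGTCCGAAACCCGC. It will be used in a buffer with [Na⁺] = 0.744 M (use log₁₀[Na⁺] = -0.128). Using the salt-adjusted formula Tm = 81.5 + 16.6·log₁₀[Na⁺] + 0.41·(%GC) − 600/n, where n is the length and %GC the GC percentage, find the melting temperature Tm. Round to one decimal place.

Length n = 19. G=4, C=6, T=3, A=6
G+C = 10, so %GC = 10/19 × 100 = 52.632%
Salt term: 16.6 × (-0.128) = -2.125
GC term: 0.41 × 52.632 = 21.579; length term: −600/19 = −31.579
Tm = 81.5 + (-2.125) + 21.579 − 31.579 = 69.375 → 69.4°C

69.4°C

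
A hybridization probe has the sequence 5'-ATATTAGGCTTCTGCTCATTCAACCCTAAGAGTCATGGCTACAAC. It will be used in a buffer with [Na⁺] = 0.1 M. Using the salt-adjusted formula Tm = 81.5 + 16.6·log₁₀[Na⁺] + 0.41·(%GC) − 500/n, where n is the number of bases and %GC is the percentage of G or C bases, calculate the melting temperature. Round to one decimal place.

Length n = 45. Scanning the sequence gives T=13, C=12, A=13, G=7.
G+C = 19, so %GC = 19/45 × 100 = 42.222%
Salt term: 16.6 × (-1) = -16.6
GC term: 0.41 × 42.222 = 17.311; length term: −500/45 = −11.111
Tm = 81.5 + (-16.6) + 17.311 − 11.111 = 71.1 → 71.1°C

71.1°C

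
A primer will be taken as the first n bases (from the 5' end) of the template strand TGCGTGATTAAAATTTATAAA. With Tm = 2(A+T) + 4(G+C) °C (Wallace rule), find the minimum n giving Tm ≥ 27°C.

First 9 bases: TGCGTGATT → Tm = 26°C (< 27°C)
First 10 bases: TGCGTGATTA → Tm = 28°C (≥ 27°C)
Since every base adds ≥2°C, Tm only increases with n, so the threshold is first crossed at n = 10.

n = 10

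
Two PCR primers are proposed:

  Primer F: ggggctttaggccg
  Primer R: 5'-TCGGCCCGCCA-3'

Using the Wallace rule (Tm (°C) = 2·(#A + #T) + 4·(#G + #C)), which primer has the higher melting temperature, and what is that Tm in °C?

Primer F: A+T=4, G+C=10 → Tm = 2(4)+4(10) = 48°C
Primer R: A+T=2, G+C=9 → Tm = 2(2)+4(9) = 40°C
48°C vs 40°C → primer F is higher.

Primer F, 48°C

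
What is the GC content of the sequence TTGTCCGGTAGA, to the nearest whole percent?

Scanning the sequence gives A=2, T=4, G=4, C=2.
G+C = 4 + 2 = 6 out of 12 bases
%GC = 6/12 × 100 = 50% ≈ 50%

50%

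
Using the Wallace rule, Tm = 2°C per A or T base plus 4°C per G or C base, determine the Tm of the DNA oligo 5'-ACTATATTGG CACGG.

44°C

Counting bases: G=4, T=4, A=4, C=3
A+T = 8, G+C = 7
Tm = 2×8 + 4×7 = 44°C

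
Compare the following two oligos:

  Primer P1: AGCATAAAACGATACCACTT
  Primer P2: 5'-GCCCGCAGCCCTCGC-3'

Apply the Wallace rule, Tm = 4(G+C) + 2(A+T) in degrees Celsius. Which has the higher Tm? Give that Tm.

Primer P2, 56°C

Primer P1: A+T=13, G+C=7 → Tm = 2(13)+4(7) = 54°C
Primer P2: A+T=2, G+C=13 → Tm = 2(2)+4(13) = 56°C
54°C vs 56°C → primer P2 is higher.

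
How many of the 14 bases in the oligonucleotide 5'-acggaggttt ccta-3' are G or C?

7

G=4, T=4, C=3, A=3
G+C = 4 + 3 = 7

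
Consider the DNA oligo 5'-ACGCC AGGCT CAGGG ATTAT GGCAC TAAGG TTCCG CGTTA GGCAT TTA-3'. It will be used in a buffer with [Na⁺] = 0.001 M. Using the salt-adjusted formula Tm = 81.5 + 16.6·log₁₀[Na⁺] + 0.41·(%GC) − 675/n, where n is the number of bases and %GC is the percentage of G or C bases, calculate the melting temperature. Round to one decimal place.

Length n = 48. Base counts: G=14, C=11, T=12, A=11
G+C = 25, so %GC = 25/48 × 100 = 52.083%
Salt term: 16.6 × (-3) = -49.8
GC term: 0.41 × 52.083 = 21.354; length term: −675/48 = −14.062
Tm = 81.5 + (-49.8) + 21.354 − 14.062 = 38.992 → 39.0°C

39.0°C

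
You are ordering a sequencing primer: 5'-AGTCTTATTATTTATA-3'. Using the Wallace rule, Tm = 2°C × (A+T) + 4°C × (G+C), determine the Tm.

Base counts: A=5, C=1, G=1, T=9
A+T = 14, G+C = 2
Tm = 2×14 + 4×2 = 36°C

36°C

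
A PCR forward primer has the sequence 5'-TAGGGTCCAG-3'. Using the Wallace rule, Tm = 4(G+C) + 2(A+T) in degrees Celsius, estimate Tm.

32°C

Counting bases: C=2, T=2, A=2, G=4
A+T = 4, G+C = 6
Tm = 2×4 + 4×6 = 32°C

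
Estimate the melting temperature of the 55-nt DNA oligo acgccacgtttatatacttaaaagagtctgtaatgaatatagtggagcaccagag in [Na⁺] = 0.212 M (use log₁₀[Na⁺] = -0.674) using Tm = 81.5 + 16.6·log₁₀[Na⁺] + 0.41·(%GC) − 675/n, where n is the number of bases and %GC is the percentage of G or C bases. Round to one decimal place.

73.7°C

Length n = 55. Scanning the sequence gives G=12, C=9, T=14, A=20.
G+C = 21, so %GC = 21/55 × 100 = 38.182%
Salt term: 16.6 × (-0.674) = -11.188
GC term: 0.41 × 38.182 = 15.655; length term: −675/55 = −12.273
Tm = 81.5 + (-11.188) + 15.655 − 12.273 = 73.694 → 73.7°C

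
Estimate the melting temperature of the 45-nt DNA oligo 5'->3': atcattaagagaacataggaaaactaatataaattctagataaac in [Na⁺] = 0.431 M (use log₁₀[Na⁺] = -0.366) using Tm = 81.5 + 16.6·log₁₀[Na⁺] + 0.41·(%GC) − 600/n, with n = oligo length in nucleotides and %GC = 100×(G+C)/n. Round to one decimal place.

Length n = 45. Counting bases: C=5, G=5, T=11, A=24
G+C = 10, so %GC = 10/45 × 100 = 22.222%
Salt term: 16.6 × (-0.366) = -6.076
GC term: 0.41 × 22.222 = 9.111; length term: −600/45 = −13.333
Tm = 81.5 + (-6.076) + 9.111 − 13.333 = 71.202 → 71.2°C

71.2°C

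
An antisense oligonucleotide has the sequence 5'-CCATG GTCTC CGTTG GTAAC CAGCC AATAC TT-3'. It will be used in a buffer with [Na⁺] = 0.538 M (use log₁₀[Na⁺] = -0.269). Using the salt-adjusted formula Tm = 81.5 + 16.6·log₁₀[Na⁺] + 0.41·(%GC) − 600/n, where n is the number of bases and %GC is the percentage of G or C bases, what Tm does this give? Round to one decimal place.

Length n = 32. Scanning the sequence gives C=10, G=6, A=7, T=9.
G+C = 16, so %GC = 16/32 × 100 = 50%
Salt term: 16.6 × (-0.269) = -4.465
GC term: 0.41 × 50 = 20.5; length term: −600/32 = −18.75
Tm = 81.5 + (-4.465) + 20.5 − 18.75 = 78.785 → 78.8°C

78.8°C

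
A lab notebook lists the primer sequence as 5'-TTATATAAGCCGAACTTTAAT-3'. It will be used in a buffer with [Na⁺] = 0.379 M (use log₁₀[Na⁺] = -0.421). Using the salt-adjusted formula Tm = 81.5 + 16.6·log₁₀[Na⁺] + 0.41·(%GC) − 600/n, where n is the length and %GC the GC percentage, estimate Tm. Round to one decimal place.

Length n = 21. Counting bases: A=8, T=8, C=3, G=2
G+C = 5, so %GC = 5/21 × 100 = 23.81%
Salt term: 16.6 × (-0.421) = -6.989
GC term: 0.41 × 23.81 = 9.762; length term: −600/21 = −28.571
Tm = 81.5 + (-6.989) + 9.762 − 28.571 = 55.702 → 55.7°C

55.7°C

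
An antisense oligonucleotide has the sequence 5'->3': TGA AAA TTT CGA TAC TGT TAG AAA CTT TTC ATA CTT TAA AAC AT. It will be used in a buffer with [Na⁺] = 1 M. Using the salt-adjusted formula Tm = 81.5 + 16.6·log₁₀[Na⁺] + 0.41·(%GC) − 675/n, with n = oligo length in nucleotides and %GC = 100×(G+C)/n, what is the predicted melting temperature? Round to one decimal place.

75.5°C

Length n = 44. Counting bases: T=17, G=4, A=17, C=6
G+C = 10, so %GC = 10/44 × 100 = 22.727%
Salt term: 16.6 × (0) = 0
GC term: 0.41 × 22.727 = 9.318; length term: −675/44 = −15.341
Tm = 81.5 + (0) + 9.318 − 15.341 = 75.477 → 75.5°C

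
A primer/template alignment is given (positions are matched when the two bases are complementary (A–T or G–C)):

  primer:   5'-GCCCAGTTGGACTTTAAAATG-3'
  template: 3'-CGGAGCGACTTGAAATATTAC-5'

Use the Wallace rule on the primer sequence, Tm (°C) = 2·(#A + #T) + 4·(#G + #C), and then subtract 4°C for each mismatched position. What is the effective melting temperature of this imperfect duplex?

Primer base counts: A=6, T=6, G=5, C=4 → A+T=12, G+C=9
Perfect-match Tm = 2(12) + 4(9) = 24 + 36 = 60°C
Mismatches (positions where the bases are not complementary): 5 (at positions 4, 5, 7, 10, 17)
Effective Tm = 60 − 5×4 = 60 − 20 = 40°C

40°C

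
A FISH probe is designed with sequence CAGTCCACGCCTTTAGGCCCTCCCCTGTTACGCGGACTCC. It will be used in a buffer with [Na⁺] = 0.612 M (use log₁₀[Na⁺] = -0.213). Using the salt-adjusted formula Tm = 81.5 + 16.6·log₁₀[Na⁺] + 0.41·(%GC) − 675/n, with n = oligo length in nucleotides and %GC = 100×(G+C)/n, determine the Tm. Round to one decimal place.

87.7°C

Length n = 40. A=5, T=9, C=18, G=8
G+C = 26, so %GC = 26/40 × 100 = 65%
Salt term: 16.6 × (-0.213) = -3.536
GC term: 0.41 × 65 = 26.65; length term: −675/40 = −16.875
Tm = 81.5 + (-3.536) + 26.65 − 16.875 = 87.739 → 87.7°C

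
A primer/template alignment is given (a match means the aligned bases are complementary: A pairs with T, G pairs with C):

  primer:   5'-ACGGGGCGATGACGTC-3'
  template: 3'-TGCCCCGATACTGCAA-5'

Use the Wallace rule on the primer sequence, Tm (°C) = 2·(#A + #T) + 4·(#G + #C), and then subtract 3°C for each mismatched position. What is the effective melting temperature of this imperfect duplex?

Primer base counts: A=3, T=2, G=7, C=4 → A+T=5, G+C=11
Perfect-match Tm = 2(5) + 4(11) = 10 + 44 = 54°C
Mismatches (positions where the bases are not complementary): 2 (at positions 8, 16)
Effective Tm = 54 − 2×3 = 54 − 6 = 48°C

48°C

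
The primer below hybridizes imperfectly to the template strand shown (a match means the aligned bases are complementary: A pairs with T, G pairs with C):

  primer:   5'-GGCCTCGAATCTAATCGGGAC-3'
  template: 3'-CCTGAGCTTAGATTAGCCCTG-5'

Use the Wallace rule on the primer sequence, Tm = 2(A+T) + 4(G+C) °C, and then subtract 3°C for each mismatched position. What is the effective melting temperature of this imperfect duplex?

63°C

Primer base counts: A=5, T=4, G=6, C=6 → A+T=9, G+C=12
Perfect-match Tm = 2(9) + 4(12) = 18 + 48 = 66°C
Mismatches (positions where the bases are not complementary): 1 (at position 3)
Effective Tm = 66 − 1×3 = 66 − 3 = 63°C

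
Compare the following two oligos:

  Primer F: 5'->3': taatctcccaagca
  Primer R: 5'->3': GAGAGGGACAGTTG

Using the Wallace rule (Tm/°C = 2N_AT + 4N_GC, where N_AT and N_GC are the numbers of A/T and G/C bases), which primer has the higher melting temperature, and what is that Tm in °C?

Primer R, 44°C

Primer F: A+T=8, G+C=6 → Tm = 2(8)+4(6) = 40°C
Primer R: A+T=6, G+C=8 → Tm = 2(6)+4(8) = 44°C
40°C vs 44°C → primer R is higher.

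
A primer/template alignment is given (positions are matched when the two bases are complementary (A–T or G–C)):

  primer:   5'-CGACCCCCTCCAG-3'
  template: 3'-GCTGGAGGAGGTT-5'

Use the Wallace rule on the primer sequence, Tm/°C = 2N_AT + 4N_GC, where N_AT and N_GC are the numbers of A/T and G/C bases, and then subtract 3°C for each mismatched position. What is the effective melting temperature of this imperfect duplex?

40°C

Primer base counts: A=2, T=1, G=2, C=8 → A+T=3, G+C=10
Perfect-match Tm = 2(3) + 4(10) = 6 + 40 = 46°C
Mismatches (positions where the bases are not complementary): 2 (at positions 6, 13)
Effective Tm = 46 − 2×3 = 46 − 6 = 40°C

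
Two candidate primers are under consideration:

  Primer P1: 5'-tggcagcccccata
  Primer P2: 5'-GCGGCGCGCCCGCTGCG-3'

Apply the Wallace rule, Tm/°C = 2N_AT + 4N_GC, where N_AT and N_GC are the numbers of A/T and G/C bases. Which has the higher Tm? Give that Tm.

Primer P1: A+T=5, G+C=9 → Tm = 2(5)+4(9) = 46°C
Primer P2: A+T=1, G+C=16 → Tm = 2(1)+4(16) = 66°C
46°C vs 66°C → primer P2 is higher.

Primer P2, 66°C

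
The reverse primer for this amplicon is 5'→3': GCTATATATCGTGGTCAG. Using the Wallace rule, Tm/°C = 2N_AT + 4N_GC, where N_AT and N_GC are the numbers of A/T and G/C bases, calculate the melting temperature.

52°C

Scanning the sequence gives T=6, C=3, A=4, G=5.
A+T = 10, G+C = 8
Tm = 2(10) + 4(8) = 20 + 32 = 52°C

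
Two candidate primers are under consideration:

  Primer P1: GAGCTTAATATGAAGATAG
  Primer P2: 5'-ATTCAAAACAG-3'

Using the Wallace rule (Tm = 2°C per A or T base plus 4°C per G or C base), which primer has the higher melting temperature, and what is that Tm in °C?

Primer P1: A+T=13, G+C=6 → Tm = 2(13)+4(6) = 50°C
Primer P2: A+T=8, G+C=3 → Tm = 2(8)+4(3) = 28°C
50°C vs 28°C → primer P1 is higher.

Primer P1, 50°C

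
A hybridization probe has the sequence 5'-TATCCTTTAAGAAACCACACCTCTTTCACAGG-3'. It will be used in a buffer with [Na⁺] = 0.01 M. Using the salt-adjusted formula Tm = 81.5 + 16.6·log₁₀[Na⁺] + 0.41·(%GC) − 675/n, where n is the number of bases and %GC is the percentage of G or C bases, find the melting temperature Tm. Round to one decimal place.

43.9°C

Length n = 32. G=3, A=10, T=9, C=10
G+C = 13, so %GC = 13/32 × 100 = 40.625%
Salt term: 16.6 × (-2) = -33.2
GC term: 0.41 × 40.625 = 16.656; length term: −675/32 = −21.094
Tm = 81.5 + (-33.2) + 16.656 − 21.094 = 43.862 → 43.9°C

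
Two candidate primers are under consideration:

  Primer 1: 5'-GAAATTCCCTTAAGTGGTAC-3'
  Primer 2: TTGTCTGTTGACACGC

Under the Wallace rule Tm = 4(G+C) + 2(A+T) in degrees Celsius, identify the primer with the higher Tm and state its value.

Primer 1, 56°C

Primer 1: A+T=12, G+C=8 → Tm = 2(12)+4(8) = 56°C
Primer 2: A+T=8, G+C=8 → Tm = 2(8)+4(8) = 48°C
56°C vs 48°C → primer 1 is higher.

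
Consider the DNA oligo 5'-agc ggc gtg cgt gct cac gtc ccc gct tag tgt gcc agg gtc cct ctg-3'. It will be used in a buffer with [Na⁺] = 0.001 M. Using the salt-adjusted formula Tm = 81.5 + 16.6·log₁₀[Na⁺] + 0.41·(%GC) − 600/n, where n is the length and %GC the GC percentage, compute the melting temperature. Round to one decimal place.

47.4°C

Length n = 48. Counting bases: A=4, T=11, G=16, C=17
G+C = 33, so %GC = 33/48 × 100 = 68.75%
Salt term: 16.6 × (-3) = -49.8
GC term: 0.41 × 68.75 = 28.188; length term: −600/48 = −12.5
Tm = 81.5 + (-49.8) + 28.188 − 12.5 = 47.388 → 47.4°C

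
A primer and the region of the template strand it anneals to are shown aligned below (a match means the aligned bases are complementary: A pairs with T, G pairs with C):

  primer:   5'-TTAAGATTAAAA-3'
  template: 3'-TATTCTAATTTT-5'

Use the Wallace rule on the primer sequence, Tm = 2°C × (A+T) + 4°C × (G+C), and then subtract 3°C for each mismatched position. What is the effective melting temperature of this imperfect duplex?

23°C

Primer base counts: A=7, T=4, G=1, C=0 → A+T=11, G+C=1
Perfect-match Tm = 2(11) + 4(1) = 22 + 4 = 26°C
Mismatches (positions where the bases are not complementary): 1 (at position 1)
Effective Tm = 26 − 1×3 = 26 − 3 = 23°C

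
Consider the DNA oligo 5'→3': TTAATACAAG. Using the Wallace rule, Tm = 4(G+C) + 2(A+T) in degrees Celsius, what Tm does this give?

24°C

Base counts: G=1, A=5, C=1, T=3
A+T = 8, G+C = 2
Tm = 4·2 + 2·8 = 8 + 16 = 24°C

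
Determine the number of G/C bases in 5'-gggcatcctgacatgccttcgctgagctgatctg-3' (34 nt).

20

Base counts: A=5, C=10, T=9, G=10
G+C = 10 + 10 = 20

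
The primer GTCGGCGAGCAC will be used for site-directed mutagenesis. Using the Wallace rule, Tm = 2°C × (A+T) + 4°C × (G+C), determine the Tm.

42°C

Scanning the sequence gives T=1, C=4, G=5, A=2.
So N_AT = 3 and N_GC = 9.
Tm = 4·9 + 2·3 = 36 + 6 = 42°C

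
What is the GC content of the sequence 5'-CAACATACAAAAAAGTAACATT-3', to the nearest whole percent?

Base counts: G=1, A=13, C=4, T=4
G+C = 1 + 4 = 5 out of 22 bases
%GC = 5/22 × 100 = 22.73% ≈ 23%

23%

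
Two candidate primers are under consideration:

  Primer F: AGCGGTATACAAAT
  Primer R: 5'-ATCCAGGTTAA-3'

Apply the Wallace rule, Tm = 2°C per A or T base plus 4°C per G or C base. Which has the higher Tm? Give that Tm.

Primer F, 38°C

Primer F: A+T=9, G+C=5 → Tm = 2(9)+4(5) = 38°C
Primer R: A+T=7, G+C=4 → Tm = 2(7)+4(4) = 30°C
38°C vs 30°C → primer F is higher.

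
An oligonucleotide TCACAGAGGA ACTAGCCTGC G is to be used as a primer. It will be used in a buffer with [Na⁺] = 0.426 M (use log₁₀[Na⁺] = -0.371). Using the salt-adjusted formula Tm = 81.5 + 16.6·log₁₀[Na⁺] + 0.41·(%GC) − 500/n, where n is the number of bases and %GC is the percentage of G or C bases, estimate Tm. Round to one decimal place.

Length n = 21. Base counts: A=6, T=3, C=6, G=6
G+C = 12, so %GC = 12/21 × 100 = 57.143%
Salt term: 16.6 × (-0.371) = -6.159
GC term: 0.41 × 57.143 = 23.429; length term: −500/21 = −23.81
Tm = 81.5 + (-6.159) + 23.429 − 23.81 = 74.96 → 75.0°C

75.0°C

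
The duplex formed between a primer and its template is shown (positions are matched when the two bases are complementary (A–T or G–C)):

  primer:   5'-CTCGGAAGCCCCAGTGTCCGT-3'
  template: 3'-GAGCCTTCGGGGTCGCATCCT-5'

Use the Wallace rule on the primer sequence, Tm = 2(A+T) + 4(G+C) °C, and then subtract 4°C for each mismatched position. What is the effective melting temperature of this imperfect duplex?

54°C

Primer base counts: A=3, T=4, G=6, C=8 → A+T=7, G+C=14
Perfect-match Tm = 2(7) + 4(14) = 14 + 56 = 70°C
Mismatches (positions where the bases are not complementary): 4 (at positions 15, 18, 19, 21)
Effective Tm = 70 − 4×4 = 70 − 16 = 54°C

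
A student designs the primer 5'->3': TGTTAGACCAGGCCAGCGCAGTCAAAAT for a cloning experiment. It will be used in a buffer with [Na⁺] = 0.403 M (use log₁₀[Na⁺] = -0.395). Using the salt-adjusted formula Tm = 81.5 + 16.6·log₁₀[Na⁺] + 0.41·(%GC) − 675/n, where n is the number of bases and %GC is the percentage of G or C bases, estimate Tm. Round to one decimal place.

Length n = 28. Base counts: C=7, A=9, G=7, T=5
G+C = 14, so %GC = 14/28 × 100 = 50%
Salt term: 16.6 × (-0.395) = -6.557
GC term: 0.41 × 50 = 20.5; length term: −675/28 = −24.107
Tm = 81.5 + (-6.557) + 20.5 − 24.107 = 71.336 → 71.3°C

71.3°C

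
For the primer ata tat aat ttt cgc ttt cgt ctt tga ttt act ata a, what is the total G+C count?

Scanning the sequence gives A=10, G=3, T=19, C=5.
Total G or C: 3 + 5 = 8

8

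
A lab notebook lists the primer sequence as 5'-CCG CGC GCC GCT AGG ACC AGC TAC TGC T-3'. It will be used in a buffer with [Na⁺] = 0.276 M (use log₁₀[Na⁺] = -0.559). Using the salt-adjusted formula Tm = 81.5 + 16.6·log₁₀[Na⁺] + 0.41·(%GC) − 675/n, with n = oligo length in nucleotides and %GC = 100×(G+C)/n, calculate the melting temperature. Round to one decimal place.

Length n = 28. A=4, G=8, T=4, C=12
G+C = 20, so %GC = 20/28 × 100 = 71.429%
Salt term: 16.6 × (-0.559) = -9.279
GC term: 0.41 × 71.429 = 29.286; length term: −675/28 = −24.107
Tm = 81.5 + (-9.279) + 29.286 − 24.107 = 77.4 → 77.4°C

77.4°C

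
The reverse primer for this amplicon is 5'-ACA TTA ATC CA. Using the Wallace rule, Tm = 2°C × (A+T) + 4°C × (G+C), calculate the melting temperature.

G=0, A=5, T=3, C=3
A+T = 8, G+C = 3
Tm = 2×8 + 4×3 = 28°C

28°C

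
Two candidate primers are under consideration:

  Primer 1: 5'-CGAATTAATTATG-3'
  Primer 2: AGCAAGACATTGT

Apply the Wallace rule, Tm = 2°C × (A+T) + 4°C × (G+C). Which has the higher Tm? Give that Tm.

Primer 1: A+T=10, G+C=3 → Tm = 2(10)+4(3) = 32°C
Primer 2: A+T=8, G+C=5 → Tm = 2(8)+4(5) = 36°C
32°C vs 36°C → primer 2 is higher.

Primer 2, 36°C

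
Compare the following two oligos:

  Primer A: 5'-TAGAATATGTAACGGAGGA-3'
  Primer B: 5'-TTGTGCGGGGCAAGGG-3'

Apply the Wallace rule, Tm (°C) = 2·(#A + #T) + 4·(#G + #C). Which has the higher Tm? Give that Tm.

Primer B, 54°C

Primer A: A+T=12, G+C=7 → Tm = 2(12)+4(7) = 52°C
Primer B: A+T=5, G+C=11 → Tm = 2(5)+4(11) = 54°C
52°C vs 54°C → primer B is higher.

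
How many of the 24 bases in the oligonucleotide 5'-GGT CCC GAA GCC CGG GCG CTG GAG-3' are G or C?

19

Counting bases: A=3, T=2, C=8, G=11
Total G or C: 11 + 8 = 19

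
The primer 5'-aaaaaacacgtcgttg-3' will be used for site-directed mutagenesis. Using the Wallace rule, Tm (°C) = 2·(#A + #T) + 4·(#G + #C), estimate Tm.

A=7, G=3, T=3, C=3
A+T = 10, G+C = 6
Tm = 4·6 + 2·10 = 24 + 20 = 44°C

44°C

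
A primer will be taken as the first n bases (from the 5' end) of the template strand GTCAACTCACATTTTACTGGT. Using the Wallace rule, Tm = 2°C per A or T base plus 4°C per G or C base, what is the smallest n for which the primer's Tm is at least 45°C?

n = 17

First 16 bases: GTCAACTCACATTTTA → Tm = 42°C (< 45°C)
First 17 bases: GTCAACTCACATTTTAC → Tm = 46°C (≥ 45°C)
Since every base adds ≥2°C, Tm only increases with n, so the threshold is first crossed at n = 17.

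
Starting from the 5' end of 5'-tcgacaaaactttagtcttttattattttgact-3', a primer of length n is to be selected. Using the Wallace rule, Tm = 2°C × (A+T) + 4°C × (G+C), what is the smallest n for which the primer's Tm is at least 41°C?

First 15 bases: TCGACAAAACTTTAG → Tm = 40°C (< 41°C)
First 16 bases: TCGACAAAACTTTAGT → Tm = 42°C (≥ 41°C)
Since every base adds ≥2°C, Tm only increases with n, so the threshold is first crossed at n = 16.

n = 16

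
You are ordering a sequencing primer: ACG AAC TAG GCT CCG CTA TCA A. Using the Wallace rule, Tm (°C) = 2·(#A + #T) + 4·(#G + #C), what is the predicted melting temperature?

66°C

Scanning the sequence gives G=4, T=4, A=7, C=7.
A+T = 11, G+C = 11
Tm = 2(11) + 4(11) = 22 + 44 = 66°C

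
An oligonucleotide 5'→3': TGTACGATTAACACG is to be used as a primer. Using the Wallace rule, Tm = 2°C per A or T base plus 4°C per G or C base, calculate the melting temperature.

C=3, T=4, G=3, A=5
So N_AT = 9 and N_GC = 6.
Tm = 4·6 + 2·9 = 24 + 18 = 42°C

42°C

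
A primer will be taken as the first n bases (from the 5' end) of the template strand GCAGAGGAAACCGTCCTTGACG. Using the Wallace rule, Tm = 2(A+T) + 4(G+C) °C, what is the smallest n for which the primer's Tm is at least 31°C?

n = 11

First 10 bases: GCAGAGGAAA → Tm = 30°C (< 31°C)
First 11 bases: GCAGAGGAAAC → Tm = 34°C (≥ 31°C)
Each additional base adds 2°C (A/T) or 4°C (G/C), so Tm is non-decreasing in n; n = 11 is the first length to reach 31°C.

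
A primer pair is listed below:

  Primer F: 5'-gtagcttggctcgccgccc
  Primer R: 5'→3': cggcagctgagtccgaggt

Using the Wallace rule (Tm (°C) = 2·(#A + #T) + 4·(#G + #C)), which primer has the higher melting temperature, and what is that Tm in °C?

Primer F: A+T=5, G+C=14 → Tm = 2(5)+4(14) = 66°C
Primer R: A+T=6, G+C=13 → Tm = 2(6)+4(13) = 64°C
66°C vs 64°C → primer F is higher.

Primer F, 66°C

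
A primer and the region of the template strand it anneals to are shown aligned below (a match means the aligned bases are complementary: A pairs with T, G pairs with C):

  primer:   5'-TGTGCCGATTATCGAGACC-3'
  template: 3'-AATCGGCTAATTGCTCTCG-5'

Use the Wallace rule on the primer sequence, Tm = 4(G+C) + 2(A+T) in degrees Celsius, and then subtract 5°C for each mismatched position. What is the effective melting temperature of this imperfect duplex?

38°C

Primer base counts: A=4, T=5, G=5, C=5 → A+T=9, G+C=10
Perfect-match Tm = 2(9) + 4(10) = 18 + 40 = 58°C
Mismatches (positions where the bases are not complementary): 4 (at positions 2, 3, 12, 18)
Effective Tm = 58 − 4×5 = 58 − 20 = 38°C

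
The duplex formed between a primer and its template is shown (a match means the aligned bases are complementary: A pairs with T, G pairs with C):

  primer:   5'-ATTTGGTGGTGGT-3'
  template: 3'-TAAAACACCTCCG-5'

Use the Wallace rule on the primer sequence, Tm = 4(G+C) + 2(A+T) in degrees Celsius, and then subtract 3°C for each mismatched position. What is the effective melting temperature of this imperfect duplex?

Primer base counts: A=1, T=6, G=6, C=0 → A+T=7, G+C=6
Perfect-match Tm = 2(7) + 4(6) = 14 + 24 = 38°C
Mismatches (positions where the bases are not complementary): 3 (at positions 5, 10, 13)
Effective Tm = 38 − 3×3 = 38 − 9 = 29°C

29°C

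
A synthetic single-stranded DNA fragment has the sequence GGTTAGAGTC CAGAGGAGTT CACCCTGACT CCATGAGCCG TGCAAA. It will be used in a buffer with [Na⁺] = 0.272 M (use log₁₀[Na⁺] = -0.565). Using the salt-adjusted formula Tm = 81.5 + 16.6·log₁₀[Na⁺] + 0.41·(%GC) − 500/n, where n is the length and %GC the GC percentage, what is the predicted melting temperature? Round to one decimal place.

Length n = 46. Counting bases: G=13, C=12, T=9, A=12
G+C = 25, so %GC = 25/46 × 100 = 54.348%
Salt term: 16.6 × (-0.565) = -9.379
GC term: 0.41 × 54.348 = 22.283; length term: −500/46 = −10.87
Tm = 81.5 + (-9.379) + 22.283 − 10.87 = 83.534 → 83.5°C

83.5°C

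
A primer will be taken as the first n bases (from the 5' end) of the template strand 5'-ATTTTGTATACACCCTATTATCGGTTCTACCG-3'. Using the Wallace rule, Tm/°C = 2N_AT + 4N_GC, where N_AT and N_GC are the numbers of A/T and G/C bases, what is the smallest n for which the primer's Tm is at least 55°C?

First 21 bases: ATTTTGTATACACCCTATTAT → Tm = 52°C (< 55°C)
First 22 bases: ATTTTGTATACACCCTATTATC → Tm = 56°C (≥ 55°C)
Each additional base adds 2°C (A/T) or 4°C (G/C), so Tm is non-decreasing in n; n = 22 is the first length to reach 55°C.

n = 22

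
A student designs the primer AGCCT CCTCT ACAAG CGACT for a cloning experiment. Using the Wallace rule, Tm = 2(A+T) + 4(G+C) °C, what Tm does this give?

Base counts: A=5, T=4, G=3, C=8
AT pairs contribute 9, GC pairs contribute 11.
Tm = 2×9 + 4×11 = 62°C

62°C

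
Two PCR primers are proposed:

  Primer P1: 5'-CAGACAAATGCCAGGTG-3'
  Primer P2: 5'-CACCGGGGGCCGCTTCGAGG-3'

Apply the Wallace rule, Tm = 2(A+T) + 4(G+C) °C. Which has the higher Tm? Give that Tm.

Primer P2, 72°C

Primer P1: A+T=8, G+C=9 → Tm = 2(8)+4(9) = 52°C
Primer P2: A+T=4, G+C=16 → Tm = 2(4)+4(16) = 72°C
52°C vs 72°C → primer P2 is higher.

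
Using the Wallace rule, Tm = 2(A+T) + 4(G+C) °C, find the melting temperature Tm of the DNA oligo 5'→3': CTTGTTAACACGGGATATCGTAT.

64°C

Scanning the sequence gives T=8, C=4, G=5, A=6.
AT pairs contribute 14, GC pairs contribute 9.
Tm = 2×14 + 4×9 = 64°C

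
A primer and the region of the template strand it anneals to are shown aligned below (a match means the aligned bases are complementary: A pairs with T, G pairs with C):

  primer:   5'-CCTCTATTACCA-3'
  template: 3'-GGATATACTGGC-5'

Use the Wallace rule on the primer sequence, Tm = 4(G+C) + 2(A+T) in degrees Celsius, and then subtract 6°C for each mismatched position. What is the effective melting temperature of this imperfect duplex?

Primer base counts: A=3, T=4, G=0, C=5 → A+T=7, G+C=5
Perfect-match Tm = 2(7) + 4(5) = 14 + 20 = 34°C
Mismatches (positions where the bases are not complementary): 3 (at positions 4, 8, 12)
Effective Tm = 34 − 3×6 = 34 − 18 = 16°C

16°C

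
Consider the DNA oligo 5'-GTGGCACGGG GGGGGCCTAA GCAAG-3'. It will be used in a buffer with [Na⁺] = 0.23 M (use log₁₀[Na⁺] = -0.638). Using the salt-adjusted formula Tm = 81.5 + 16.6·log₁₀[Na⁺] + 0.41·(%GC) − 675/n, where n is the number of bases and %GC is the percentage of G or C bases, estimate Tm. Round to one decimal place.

73.4°C

Length n = 25. C=5, G=13, A=5, T=2
G+C = 18, so %GC = 18/25 × 100 = 72%
Salt term: 16.6 × (-0.638) = -10.591
GC term: 0.41 × 72 = 29.52; length term: −675/25 = −27
Tm = 81.5 + (-10.591) + 29.52 − 27 = 73.429 → 73.4°C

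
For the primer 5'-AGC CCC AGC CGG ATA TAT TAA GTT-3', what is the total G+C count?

G=5, A=7, T=6, C=6
Total G or C: 5 + 6 = 11

11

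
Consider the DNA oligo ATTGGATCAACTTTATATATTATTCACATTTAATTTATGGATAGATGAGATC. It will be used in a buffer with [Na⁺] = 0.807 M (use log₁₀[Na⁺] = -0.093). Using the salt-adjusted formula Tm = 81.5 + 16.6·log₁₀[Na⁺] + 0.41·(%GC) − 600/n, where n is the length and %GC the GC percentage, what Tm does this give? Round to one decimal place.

Length n = 52. Base counts: A=18, C=5, T=22, G=7
G+C = 12, so %GC = 12/52 × 100 = 23.077%
Salt term: 16.6 × (-0.093) = -1.544
GC term: 0.41 × 23.077 = 9.462; length term: −600/52 = −11.538
Tm = 81.5 + (-1.544) + 9.462 − 11.538 = 77.88 → 77.9°C

77.9°C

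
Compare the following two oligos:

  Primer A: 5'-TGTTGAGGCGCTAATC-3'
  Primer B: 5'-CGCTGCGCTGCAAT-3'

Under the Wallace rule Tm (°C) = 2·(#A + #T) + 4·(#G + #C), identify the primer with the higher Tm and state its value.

Primer A: A+T=8, G+C=8 → Tm = 2(8)+4(8) = 48°C
Primer B: A+T=5, G+C=9 → Tm = 2(5)+4(9) = 46°C
48°C vs 46°C → primer A is higher.

Primer A, 48°C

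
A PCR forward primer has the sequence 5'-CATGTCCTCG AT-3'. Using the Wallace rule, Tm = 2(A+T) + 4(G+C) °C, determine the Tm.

36°C

Scanning the sequence gives C=4, A=2, T=4, G=2.
A+T = 6, G+C = 6
Tm = 4·6 + 2·6 = 24 + 12 = 36°C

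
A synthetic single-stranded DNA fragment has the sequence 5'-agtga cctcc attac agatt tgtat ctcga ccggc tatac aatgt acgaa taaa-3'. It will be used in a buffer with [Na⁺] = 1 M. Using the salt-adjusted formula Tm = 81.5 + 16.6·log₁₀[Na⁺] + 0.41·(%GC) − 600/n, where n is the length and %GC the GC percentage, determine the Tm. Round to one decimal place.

86.3°C

Length n = 54. Base counts: G=9, C=12, T=15, A=18
G+C = 21, so %GC = 21/54 × 100 = 38.889%
Salt term: 16.6 × (0) = 0
GC term: 0.41 × 38.889 = 15.944; length term: −600/54 = −11.111
Tm = 81.5 + (0) + 15.944 − 11.111 = 86.333 → 86.3°C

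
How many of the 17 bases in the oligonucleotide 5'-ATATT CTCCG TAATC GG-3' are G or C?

7

Counting bases: G=3, T=6, A=4, C=4
Total G or C: 3 + 4 = 7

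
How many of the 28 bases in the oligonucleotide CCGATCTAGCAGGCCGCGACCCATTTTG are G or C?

17

Scanning the sequence gives A=5, G=7, C=10, T=6.
Total G or C: 7 + 10 = 17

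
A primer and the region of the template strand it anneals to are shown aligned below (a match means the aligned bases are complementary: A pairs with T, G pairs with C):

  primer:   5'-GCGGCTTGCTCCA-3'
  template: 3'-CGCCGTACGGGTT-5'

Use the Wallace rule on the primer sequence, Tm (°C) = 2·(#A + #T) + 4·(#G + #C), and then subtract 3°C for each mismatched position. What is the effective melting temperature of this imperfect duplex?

35°C

Primer base counts: A=1, T=3, G=4, C=5 → A+T=4, G+C=9
Perfect-match Tm = 2(4) + 4(9) = 8 + 36 = 44°C
Mismatches (positions where the bases are not complementary): 3 (at positions 6, 10, 12)
Effective Tm = 44 − 3×3 = 44 − 9 = 35°C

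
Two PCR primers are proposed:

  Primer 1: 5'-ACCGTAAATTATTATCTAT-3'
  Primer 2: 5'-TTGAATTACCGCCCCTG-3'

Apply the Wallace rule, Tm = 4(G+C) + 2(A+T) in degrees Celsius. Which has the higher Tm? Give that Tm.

Primer 1: A+T=15, G+C=4 → Tm = 2(15)+4(4) = 46°C
Primer 2: A+T=8, G+C=9 → Tm = 2(8)+4(9) = 52°C
46°C vs 52°C → primer 2 is higher.

Primer 2, 52°C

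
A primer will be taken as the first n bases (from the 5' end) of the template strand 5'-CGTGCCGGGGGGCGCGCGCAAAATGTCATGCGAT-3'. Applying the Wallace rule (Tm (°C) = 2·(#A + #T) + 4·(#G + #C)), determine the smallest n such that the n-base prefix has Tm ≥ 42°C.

First 10 bases: CGTGCCGGGG → Tm = 38°C (< 42°C)
First 11 bases: CGTGCCGGGGG → Tm = 42°C (≥ 42°C)
Each additional base adds 2°C (A/T) or 4°C (G/C), so Tm is non-decreasing in n; n = 11 is the first length to reach 42°C.

n = 11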